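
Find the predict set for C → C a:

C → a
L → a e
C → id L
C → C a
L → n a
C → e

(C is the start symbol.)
PREDICT(C → C a) = (FIRST(RHS) \ {ε}) ∪ (FOLLOW(C) if ε ∈ FIRST(RHS), i.e. RHS ⇒* ε)
FIRST(C) = { 'a', 'e', 'id' }
FIRST(C a) = { 'a', 'e', 'id' }
ε ∉ FIRST(C a), so FOLLOW(C) is not added.
PREDICT(C → C a) = { 'a', 'e', 'id' }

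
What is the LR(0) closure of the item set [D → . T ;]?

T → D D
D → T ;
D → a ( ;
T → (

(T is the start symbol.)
{ [D → . T ;], [D → . a ( ;], [T → . (], [T → . D D] }

To compute CLOSURE, for each item [A → α.Bβ] where B is a non-terminal, add [B → .γ] for all productions B → γ; repeat for the newly added items until nothing changes.

Start with: [D → . T ;]
  [D → . T ;] has the dot before T: add [T → . D D], [T → . (]
  [T → . D D] has the dot before D: add [D → . a ( ;]
No further items can be added.

CLOSURE = { [D → . T ;], [D → . a ( ;], [T → . (], [T → . D D] }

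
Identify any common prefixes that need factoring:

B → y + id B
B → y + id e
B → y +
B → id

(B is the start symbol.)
Yes, B has productions with common prefix 'y +'

Left-factoring is needed when two productions for the same non-terminal
share a common prefix on the right-hand side.

Productions for B:
  B → y + id B
  B → y + id e
  B → y +
  B → id

Found common prefix 'y +' in productions for B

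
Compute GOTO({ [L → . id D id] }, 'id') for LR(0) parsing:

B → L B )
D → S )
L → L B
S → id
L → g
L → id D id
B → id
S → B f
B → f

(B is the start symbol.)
GOTO(I, 'id') = CLOSURE({ [A → αX.β] : [A → α.Xβ] ∈ I, X = 'id' })

Items with dot before 'id', with the dot advanced:
  [L → . id D id] → [L → id . D id]
Closure of the advanced items:
  [L → id . D id] has the dot before D: add [D → . S )]
  [D → . S )] has the dot before S: add [S → . id], [S → . B f]
  [S → . B f] has the dot before B: add [B → . L B )], [B → . id], [B → . f]
  [B → . L B )] has the dot before L: add [L → . L B], [L → . g], [L → . id D id]

GOTO = { [B → . L B )], [B → . f], [B → . id], [D → . S )], [L → . L B], [L → . g], [L → . id D id], [L → id . D id], [S → . B f], [S → . id] }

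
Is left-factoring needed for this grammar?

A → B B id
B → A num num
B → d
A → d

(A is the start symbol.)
No, left-factoring is not needed

Left-factoring is needed when two productions for the same non-terminal
share a common prefix on the right-hand side.

Productions for A:
  A → B B id
  A → d
Productions for B:
  B → A num num
  B → d

No common prefixes found.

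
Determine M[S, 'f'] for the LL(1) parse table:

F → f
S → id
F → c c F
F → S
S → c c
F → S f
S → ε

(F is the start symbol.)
S → ε

To find M[S, 'f'], we find productions for S where 'f' is in the predict set (PREDICT(N → α) = (FIRST(α) \ {ε}) ∪ (FOLLOW(N) if α ⇒* ε)).

Relevant sets:
  FOLLOW(S) = { $, 'f' }

S → id: PREDICT = { 'id' }
S → c c: PREDICT = { 'c' }
S → ε: PREDICT = { $, 'f' }
  'f' is in predict set, so this production goes in M[S, 'f']

M[S, 'f'] = S → ε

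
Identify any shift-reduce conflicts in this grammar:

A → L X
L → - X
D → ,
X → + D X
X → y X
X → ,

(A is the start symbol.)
No shift-reduce conflicts

A shift-reduce conflict occurs when an LR(0) state has both:
  - a complete (reduce) item [A → α .] (dot at the end), and
  - a shift item [B → β . c γ] (dot before a terminal).

Augment with A' → A and build the canonical LR(0) collection (I0 = CLOSURE({[A' → . A]}), then GOTO on every symbol after a dot until no new states appear). It has 13 states:
  I0: { [A → . L X], [A' → . A], [L → . - X] }  — shift
  I1: { [L → - . X], [X → . + D X], [X → . ,], [X → . y X] }  — shift
  I2: { [A' → A .] }  — accept
  I3: { [A → L . X], [X → . + D X], [X → . ,], [X → . y X] }  — shift
  I4: { [D → . ,], [X → + . D X] }  — shift
  I5: { [X → , .] }  — reduce
  I6: { [A → L X .] }  — reduce
  I7: { [X → . + D X], [X → . ,], [X → . y X], [X → y . X] }  — shift
  I8: { [X → y X .] }  — reduce
  I9: { [D → , .] }  — reduce
  I10: { [X → + D . X], [X → . + D X], [X → . ,], [X → . y X] }  — shift
  I11: { [X → + D X .] }  — reduce
  I12: { [L → - X .] }  — reduce

No state contains both a complete item and a shift item.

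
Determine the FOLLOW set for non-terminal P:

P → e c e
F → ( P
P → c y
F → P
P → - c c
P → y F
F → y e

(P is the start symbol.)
{ $ }

To compute FOLLOW(P), find every occurrence of P on a right-hand side N → α P β: add FIRST(β) \ {ε}, and if β is empty or nullable also add FOLLOW(N). Iterate to a fixed point.

P is the start symbol, so $ ∈ FOLLOW(P).
In F → ( P: P is at the end, add FOLLOW(F)
In F → P: P is at the end, add FOLLOW(F)

The FOLLOW sets referred to above (computed the same way, to a fixed point):
  FOLLOW(F) = { $ }

Taking the union: FOLLOW(P) = { $ }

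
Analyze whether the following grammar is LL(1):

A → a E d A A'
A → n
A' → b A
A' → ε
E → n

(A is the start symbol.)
Relevant sets:
  FOLLOW(A') = { $, 'b' }

For A:
  PREDICT(A → a E d A A') = { 'a' }
  PREDICT(A → n) = { 'n' }
For A':
  PREDICT(A' → b A) = { 'b' }
  PREDICT(A' → ε) = { $, 'b' }
E has a single production, so nothing to check there.

Conflict found: Predict set conflict for A': { 'b' }
The grammar is NOT LL(1).

Answer: No. Predict set conflict for A': { 'b' }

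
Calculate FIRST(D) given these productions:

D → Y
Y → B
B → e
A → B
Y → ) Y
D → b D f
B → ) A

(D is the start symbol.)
{ ')', 'b', 'e' }

FIRST sets of the other non-terminals involved (by the same procedure, iterated to a fixed point):
  FIRST(Y) = { ')', 'e' }

From D → Y:
  - Y is a non-terminal: add FIRST(Y) \ {ε} = { ')', 'e' }
    Y is not nullable, so stop
From D → b D f:
  - b is a terminal: add 'b' and stop

Collecting: FIRST(D) = { ')', 'b', 'e' }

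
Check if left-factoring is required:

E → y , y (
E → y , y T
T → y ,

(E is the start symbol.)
Left-factoring is needed when two productions for the same non-terminal
share a common prefix on the right-hand side.

Productions for E:
  E → y , y (
  E → y , y T

Found common prefix 'y , y' in productions for E

Answer: Yes, E has productions with common prefix 'y , y'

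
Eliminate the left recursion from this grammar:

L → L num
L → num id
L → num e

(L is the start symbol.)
L is directly left-recursive. The standard transformation for
  A → A α₁ | ... | A α_m | β₁ | ... | β_n
is
  A  → β₁ A' | ... | β_n A'
  A' → α₁ A' | ... | α_m A' | ε

L → num id becomes L → num id L'
L → num e becomes L → num e L'
L → L num becomes L' → num L'
Add L' → ε

Resulting grammar:
L → num id L'
L → num e L'
L' → num L'
L' → ε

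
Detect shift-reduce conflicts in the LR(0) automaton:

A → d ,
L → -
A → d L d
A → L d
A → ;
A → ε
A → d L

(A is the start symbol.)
Yes — I0: [A → .] vs [A → . ;]; I7: [A → d L .] vs [A → d L . d]

A shift-reduce conflict occurs when an LR(0) state has both:
  - a complete (reduce) item [A → α .] (dot at the end), and
  - a shift item [B → β . c γ] (dot before a terminal).

Augment with A' → A and build the canonical LR(0) collection (I0 = CLOSURE({[A' → . A]}), then GOTO on every symbol after a dot until no new states appear). It has 10 states:
  I0: { [A → . ;], [A → . L d], [A → . d ,], [A → . d L d], [A → . d L], [A → .], [A' → . A], [L → . -] }  — shift, reduce
  I1: { [L → - .] }  — reduce
  I2: { [A → ; .] }  — reduce
  I3: { [A' → A .] }  — accept
  I4: { [A → L . d] }  — shift
  I5: { [A → d . ,], [A → d . L d], [A → d . L], [L → . -] }  — shift
  I6: { [A → d , .] }  — reduce
  I7: { [A → d L . d], [A → d L .] }  — shift, reduce
  I8: { [A → d L d .] }  — reduce
  I9: { [A → L d .] }  — reduce

I0 contains reduce item [A → .] and shift items [A → . ;], [A → . d ,], [A → . d L], [A → . d L d], [L → . -] — shift-reduce conflict.
I7 contains reduce item [A → d L .] and shift item [A → d L . d] — shift-reduce conflict.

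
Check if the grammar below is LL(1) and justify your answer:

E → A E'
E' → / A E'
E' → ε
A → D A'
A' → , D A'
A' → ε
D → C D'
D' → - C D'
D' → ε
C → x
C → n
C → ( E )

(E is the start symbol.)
A grammar is LL(1) if for each non-terminal N with multiple productions, the predict sets of those productions are pairwise disjoint, where PREDICT(N → α) = (FIRST(α) \ {ε}) ∪ (FOLLOW(N) if α ⇒* ε).

Relevant sets:
  FOLLOW(E') = { $, ')' }
  FOLLOW(A') = { $, ')', '/' }
  FOLLOW(D') = { $, ')', ',', '/' }

For E':
  PREDICT(E' → '/' A E') = { '/' }
  PREDICT(E' → ε) = { $, ')' }
For A':
  PREDICT(A' → ',' D A') = { ',' }
  PREDICT(A' → ε) = { $, ')', '/' }
For D':
  PREDICT(D' → '-' C D') = { '-' }
  PREDICT(D' → ε) = { $, ')', ',', '/' }
For C:
  PREDICT(C → x) = { 'x' }
  PREDICT(C → n) = { 'n' }
  PREDICT(C → '(' E ')') = { '(' }
E, A, D have a single production, so nothing to check there.

All predict sets are disjoint. The grammar IS LL(1).

Answer: Yes, the grammar is LL(1).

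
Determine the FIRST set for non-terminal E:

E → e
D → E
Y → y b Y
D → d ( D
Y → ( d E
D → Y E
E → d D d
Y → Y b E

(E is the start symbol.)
From E → e:
  - e is a terminal: add 'e' and stop
From E → d D d:
  - d is a terminal: add 'd' and stop

Collecting: FIRST(E) = { 'd', 'e' }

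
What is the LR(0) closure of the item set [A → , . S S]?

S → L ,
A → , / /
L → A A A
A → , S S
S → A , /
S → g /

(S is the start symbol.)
To compute CLOSURE, for each item [A → α.Bβ] where B is a non-terminal, add [B → .γ] for all productions B → γ; repeat for the newly added items until nothing changes.

Start with: [A → , . S S]
  [A → , . S S] has the dot before S: add [S → . L ,], [S → . A , /], [S → . g /]
  [S → . L ,] has the dot before L: add [L → . A A A]
  [S → . A , /] has the dot before A: add [A → . , / /], [A → . , S S]
No further items can be added.

CLOSURE = { [A → , . S S], [A → . , / /], [A → . , S S], [L → . A A A], [S → . A , /], [S → . L ,], [S → . g /] }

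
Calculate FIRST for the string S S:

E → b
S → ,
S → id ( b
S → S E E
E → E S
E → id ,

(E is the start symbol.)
FIRST sets of the non-terminals involved (from the grammar, by fixed-point iteration):
  FIRST(S) = { ',', 'id' }

To compute FIRST(S S), process the symbols left to right:
Symbol S is a non-terminal. Add FIRST(S) \ {ε} = { ',', 'id' }
S is not nullable (ε ∉ FIRST(S)), so stop here.
FIRST(S S) = { ',', 'id' }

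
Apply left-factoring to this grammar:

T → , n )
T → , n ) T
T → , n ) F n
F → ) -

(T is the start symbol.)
T → , n ) T'
T' → ε
T' → T
T' → F n
F → ) -

Left-factoring transforms A → αβ₁ | αβ₂ into A → αA' and A' → β₁ | β₂
(α is the longest common prefix among the alternatives). Repeat until
no nonterminal has two alternatives with a common prefix.

Round 1: T has alternatives sharing prefix ', n )'. Introduce T': T → , n ) T'
  Add: T' → ε
  Add: T' → T
  Add: T' → F n

No remaining common prefixes — done.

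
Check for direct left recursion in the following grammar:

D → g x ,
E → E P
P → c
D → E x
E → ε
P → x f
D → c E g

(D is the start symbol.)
D → g x ,: starts with g
E → E P: LEFT RECURSIVE (starts with E)
P → c: starts with c
D → E x: starts with E
E → ε: starts with ε
P → x f: starts with x
D → c E g: starts with c

The grammar has direct left recursion on: E.

Answer: Yes, E is left-recursive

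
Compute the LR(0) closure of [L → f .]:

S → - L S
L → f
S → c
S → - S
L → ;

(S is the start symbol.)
To compute CLOSURE, for each item [A → α.Bβ] where B is a non-terminal, add [B → .γ] for all productions B → γ; repeat for the newly added items until nothing changes.

Start with: [L → f .]
The dot is at the end, so nothing is added.

CLOSURE = { [L → f .] }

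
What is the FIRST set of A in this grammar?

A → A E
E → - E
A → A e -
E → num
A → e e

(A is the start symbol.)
To compute FIRST(A), examine every production with A on the left-hand side, reading each right-hand side left to right until a non-nullable symbol is reached.

From A → A E:
  - A is the symbol being defined: contributes nothing new
    A is not nullable, so stop
From A → A e -:
  - A is the symbol being defined: contributes nothing new
    A is not nullable, so stop
From A → e e:
  - e is a terminal: add 'e' and stop

Collecting: FIRST(A) = { 'e' }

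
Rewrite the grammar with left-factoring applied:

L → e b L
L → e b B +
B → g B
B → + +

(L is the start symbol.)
Left-factoring transforms A → αβ₁ | αβ₂ into A → αA' and A' → β₁ | β₂
(α is the longest common prefix among the alternatives). Repeat until
no nonterminal has two alternatives with a common prefix.

Round 1: L has alternatives sharing prefix 'e b'. Introduce L': L → e b L'
  Add: L' → L
  Add: L' → B +

No remaining common prefixes — done.

Resulting grammar:
L → e b L'
L' → L
L' → B +
B → g B
B → + +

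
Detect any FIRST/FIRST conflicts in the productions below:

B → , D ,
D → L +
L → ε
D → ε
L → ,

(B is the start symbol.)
A FIRST/FIRST conflict occurs when two productions N → α and N → β for the same non-terminal have FIRST(α) ∩ FIRST(β) ≠ ∅ (with ε ∈ FIRST of a nullable right-hand side, so two nullable alternatives also conflict).

FIRST sets of the non-terminals at (or reachable through a nullable prefix from) the front of some alternative:
  FIRST(L) = { ',', ε }

Productions for D:
  D → L +: FIRST = { '+', ',' }
  D → ε: FIRST = { ε }
Productions for L:
  L → ε: FIRST = { ε }
  L → ,: FIRST = { ',' }
B has only one production, so no FIRST/FIRST conflict is possible there.

All alternatives of each non-terminal have pairwise disjoint FIRST sets.

Answer: No FIRST/FIRST conflicts.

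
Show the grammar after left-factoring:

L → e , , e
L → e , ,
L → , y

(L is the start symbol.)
L → e , , L'
L' → e
L' → ε
L → , y

Left-factoring transforms A → αβ₁ | αβ₂ into A → αA' and A' → β₁ | β₂
(α is the longest common prefix among the alternatives). Repeat until
no nonterminal has two alternatives with a common prefix.

Round 1: L has alternatives sharing prefix 'e , ,'. Introduce L': L → e , , L'
  Add: L' → e
  Add: L' → ε

No remaining common prefixes — done.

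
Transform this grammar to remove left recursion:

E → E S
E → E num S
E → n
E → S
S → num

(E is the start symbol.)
E is directly left-recursive. The standard transformation for
  A → A α₁ | ... | A α_m | β₁ | ... | β_n
is
  A  → β₁ A' | ... | β_n A'
  A' → α₁ A' | ... | α_m A' | ε

E → n becomes E → n E'
E → S becomes E → S E'
E → E S becomes E' → S E'
E → E num S becomes E' → num S E'
Add E' → ε

Productions for other non-terminals are unchanged:
  S → num

Resulting grammar:
E → n E'
E → S E'
E' → S E'
E' → num S E'
E' → ε
S → num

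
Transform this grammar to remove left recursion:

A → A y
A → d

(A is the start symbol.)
A is directly left-recursive. The standard transformation for
  A → A α₁ | ... | A α_m | β₁ | ... | β_n
is
  A  → β₁ A' | ... | β_n A'
  A' → α₁ A' | ... | α_m A' | ε

A → d becomes A → d A'
A → A y becomes A' → y A'
Add A' → ε

Resulting grammar:
A → d A'
A' → y A'
A' → ε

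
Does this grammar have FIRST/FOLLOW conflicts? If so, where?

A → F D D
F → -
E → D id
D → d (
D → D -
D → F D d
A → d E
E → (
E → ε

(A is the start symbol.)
No FIRST/FOLLOW conflicts.

Nullable non-terminals: E.
FIRST sets used below: FIRST(D) = { '-', 'd' }

E: nullable alternative(s) E → ε; FOLLOW(E) = { $ }
  E → D id: FIRST \ {ε} = { '-', 'd' } — disjoint from FOLLOW(E)
  E → (: FIRST \ {ε} = { '(' } — disjoint from FOLLOW(E)
  E → ε: FIRST \ {ε} = { } — this is the only nullable alternative, skip

A, D, F have no nullable alternative, so no FIRST/FOLLOW check is needed there.

No FIRST/FOLLOW conflicts found.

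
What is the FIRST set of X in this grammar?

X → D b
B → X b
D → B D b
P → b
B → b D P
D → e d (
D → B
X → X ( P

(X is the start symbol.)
To compute FIRST(X), examine every production with X on the left-hand side, reading each right-hand side left to right until a non-nullable symbol is reached.

FIRST sets of the other non-terminals involved (by the same procedure, iterated to a fixed point):
  FIRST(D) = { 'b', 'e' }

From X → D b:
  - D is a non-terminal: add FIRST(D) \ {ε} = { 'b', 'e' }
    D is not nullable, so stop
From X → X ( P:
  - X is the symbol being defined: contributes nothing new
    X is not nullable, so stop

Collecting: FIRST(X) = { 'b', 'e' }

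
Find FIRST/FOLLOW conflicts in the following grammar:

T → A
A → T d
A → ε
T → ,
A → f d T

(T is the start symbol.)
Nullable non-terminals: A, T.
FIRST sets used below: FIRST(T) = { ',', 'd', 'f', ε }, FIRST(A) = { ',', 'd', 'f', ε }

A: nullable alternative(s) A → ε; FOLLOW(A) = { $, 'd' }
  A → T d: FIRST \ {ε} = { ',', 'd', 'f' } — overlaps FOLLOW(A) on { 'd' }: CONFLICT
  A → ε: FIRST \ {ε} = { } — this is the only nullable alternative, skip
  A → f d T: FIRST \ {ε} = { 'f' } — disjoint from FOLLOW(A)

T: nullable alternative(s) T → A; FOLLOW(T) = { $, 'd' }
  T → A: FIRST \ {ε} = { ',', 'd', 'f' } — this is the only nullable alternative, skip
  T → ,: FIRST \ {ε} = { ',' } — disjoint from FOLLOW(T)

So the grammar has 1 FIRST/FOLLOW conflict (marked CONFLICT above).

Answer: Yes. A → T d with FOLLOW(A) on { 'd' }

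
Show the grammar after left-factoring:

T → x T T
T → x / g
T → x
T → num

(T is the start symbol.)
Left-factoring transforms A → αβ₁ | αβ₂ into A → αA' and A' → β₁ | β₂
(α is the longest common prefix among the alternatives). Repeat until
no nonterminal has two alternatives with a common prefix.

Round 1: T has alternatives sharing prefix 'x'. Introduce T': T → x T'
  Add: T' → T T
  Add: T' → / g
  Add: T' → ε

No remaining common prefixes — done.

Resulting grammar:
T → x T'
T' → T T
T' → / g
T' → ε
T → num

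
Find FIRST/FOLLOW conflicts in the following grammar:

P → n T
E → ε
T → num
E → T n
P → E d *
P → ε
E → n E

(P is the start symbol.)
A FIRST/FOLLOW conflict occurs when a non-terminal N has a nullable alternative N → β (β ⇒* ε) and another alternative N → α with FIRST(α) ∩ FOLLOW(N) ≠ ∅: on such a lookahead the parser cannot decide between expanding α and letting N vanish via β.

Nullable non-terminals: E, P.
FIRST sets used below: FIRST(T) = { 'num' }, FIRST(E) = { 'n', 'num', ε }

E: nullable alternative(s) E → ε; FOLLOW(E) = { 'd' }
  E → ε: FIRST \ {ε} = { } — this is the only nullable alternative, skip
  E → T n: FIRST \ {ε} = { 'num' } — disjoint from FOLLOW(E)
  E → n E: FIRST \ {ε} = { 'n' } — disjoint from FOLLOW(E)

P: nullable alternative(s) P → ε; FOLLOW(P) = { $ }
  P → n T: FIRST \ {ε} = { 'n' } — disjoint from FOLLOW(P)
  P → E d *: FIRST \ {ε} = { 'd', 'n', 'num' } — disjoint from FOLLOW(P)
  P → ε: FIRST \ {ε} = { } — this is the only nullable alternative, skip

T has no nullable alternative, so no FIRST/FOLLOW check is needed there.

No FIRST/FOLLOW conflicts found.

Answer: No FIRST/FOLLOW conflicts.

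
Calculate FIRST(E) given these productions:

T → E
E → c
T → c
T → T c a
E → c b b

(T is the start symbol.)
To compute FIRST(E), examine every production with E on the left-hand side, reading each right-hand side left to right until a non-nullable symbol is reached.

From E → c:
  - c is a terminal: add 'c' and stop
From E → c b b:
  - c is a terminal: add 'c' and stop

Collecting: FIRST(E) = { 'c' }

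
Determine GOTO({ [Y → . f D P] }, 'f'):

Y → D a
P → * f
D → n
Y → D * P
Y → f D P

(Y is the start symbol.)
{ [D → . n], [Y → f . D P] }

GOTO(I, 'f') = CLOSURE({ [A → αX.β] : [A → α.Xβ] ∈ I, X = 'f' })

Items with dot before 'f', with the dot advanced:
  [Y → . f D P] → [Y → f . D P]
Closure of the advanced items:
  [Y → f . D P] has the dot before D: add [D → . n]

GOTO = { [D → . n], [Y → f . D P] }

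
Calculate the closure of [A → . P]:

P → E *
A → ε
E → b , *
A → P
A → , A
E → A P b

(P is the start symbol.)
To compute CLOSURE, for each item [A → α.Bβ] where B is a non-terminal, add [B → .γ] for all productions B → γ; repeat for the newly added items until nothing changes.

Start with: [A → . P]
  [A → . P] has the dot before P: add [P → . E *]
  [P → . E *] has the dot before E: add [E → . b , *], [E → . A P b]
  [E → . A P b] has the dot before A: add [A → .], [A → . , A]
No further items can be added.

CLOSURE = { [A → . , A], [A → . P], [A → .], [E → . A P b], [E → . b , *], [P → . E *] }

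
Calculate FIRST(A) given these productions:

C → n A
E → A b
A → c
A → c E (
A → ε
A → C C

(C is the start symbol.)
FIRST sets of the other non-terminals involved (by the same procedure, iterated to a fixed point):
  FIRST(C) = { 'n' }

From A → c:
  - c is a terminal: add 'c' and stop
From A → c E (:
  - c is a terminal: add 'c' and stop
From A → ε:
  - ε-production, so ε ∈ FIRST(A)
From A → C C:
  - C is a non-terminal: add FIRST(C) \ {ε} = { 'n' }
    C is not nullable, so stop

Collecting: FIRST(A) = { 'c', 'n', ε }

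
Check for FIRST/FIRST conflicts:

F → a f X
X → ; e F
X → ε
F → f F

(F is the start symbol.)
Productions for F:
  F → a f X: FIRST = { 'a' }
  F → f F: FIRST = { 'f' }
Productions for X:
  X → ; e F: FIRST = { ';' }
  X → ε: FIRST = { ε }

All alternatives of each non-terminal have pairwise disjoint FIRST sets.

Answer: No FIRST/FIRST conflicts.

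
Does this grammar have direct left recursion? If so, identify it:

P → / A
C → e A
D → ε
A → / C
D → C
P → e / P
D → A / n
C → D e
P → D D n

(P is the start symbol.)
P → / A: starts with '/'
C → e A: starts with e
D → ε: starts with ε
A → / C: starts with '/'
D → C: starts with C
P → e / P: starts with e
D → A / n: starts with A
C → D e: starts with D
P → D D n: starts with D

No direct left recursion found.

Answer: No direct left recursion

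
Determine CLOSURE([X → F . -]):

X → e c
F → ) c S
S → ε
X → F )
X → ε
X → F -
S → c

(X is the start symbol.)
Start with: [X → F . -]
The dot precedes the terminal '-', so nothing is added.

CLOSURE = { [X → F . -] }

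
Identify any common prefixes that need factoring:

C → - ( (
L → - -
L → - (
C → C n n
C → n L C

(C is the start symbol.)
Yes, L has productions with common prefix '-'

Left-factoring is needed when two productions for the same non-terminal
share a common prefix on the right-hand side.

Productions for C:
  C → - ( (
  C → C n n
  C → n L C
Productions for L:
  L → - -
  L → - (

Found common prefix '-' in productions for L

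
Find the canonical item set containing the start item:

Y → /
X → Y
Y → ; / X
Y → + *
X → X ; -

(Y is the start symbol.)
First, augment the grammar with Y' → Y
I₀ = CLOSURE({ [Y' → . Y] }):
  [Y' → . Y] has the dot before Y: add [Y → . /], [Y → . ; / X], [Y → . + *]
No further items can be added.

I₀ = { [Y → . + *], [Y → . /], [Y → . ; / X], [Y' → . Y] }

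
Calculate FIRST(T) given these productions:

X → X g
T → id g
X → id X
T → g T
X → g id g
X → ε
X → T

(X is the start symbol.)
{ 'g', 'id' }

To compute FIRST(T), examine every production with T on the left-hand side, reading each right-hand side left to right until a non-nullable symbol is reached.

From T → id g:
  - id is a terminal: add 'id' and stop
From T → g T:
  - g is a terminal: add 'g' and stop

Collecting: FIRST(T) = { 'g', 'id' }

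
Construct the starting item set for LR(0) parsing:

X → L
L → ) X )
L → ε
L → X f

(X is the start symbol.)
First, augment the grammar with X' → X
I₀ = CLOSURE({ [X' → . X] }):
  [X' → . X] has the dot before X: add [X → . L]
  [X → . L] has the dot before L: add [L → . ) X )], [L → .], [L → . X f]
No further items can be added.

I₀ = { [L → . ) X )], [L → . X f], [L → .], [X → . L], [X' → . X] }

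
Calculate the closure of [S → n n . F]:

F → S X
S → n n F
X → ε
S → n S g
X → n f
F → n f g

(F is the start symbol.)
{ [F → . S X], [F → . n f g], [S → . n S g], [S → . n n F], [S → n n . F] }

Start with: [S → n n . F]
  [S → n n . F] has the dot before F: add [F → . S X], [F → . n f g]
  [F → . S X] has the dot before S: add [S → . n n F], [S → . n S g]
No further items can be added.

CLOSURE = { [F → . S X], [F → . n f g], [S → . n S g], [S → . n n F], [S → n n . F] }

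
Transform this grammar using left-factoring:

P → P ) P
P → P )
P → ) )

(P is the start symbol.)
P → P ) P'
P' → P
P' → ε
P → ) )

Left-factoring transforms A → αβ₁ | αβ₂ into A → αA' and A' → β₁ | β₂
(α is the longest common prefix among the alternatives). Repeat until
no nonterminal has two alternatives with a common prefix.

Round 1: P has alternatives sharing prefix 'P )'. Introduce P': P → P ) P'
  Add: P' → P
  Add: P' → ε

No remaining common prefixes — done.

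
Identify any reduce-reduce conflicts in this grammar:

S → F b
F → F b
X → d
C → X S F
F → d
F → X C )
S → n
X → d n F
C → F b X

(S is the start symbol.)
Yes — I4: [F → d .] vs [X → d .]; I15: [F → F b .] vs [S → F b .]; I20: [F → F b .] vs [S → F b .]

A reduce-reduce conflict occurs when an LR(0) state has two complete items [A → α .] and [B → β .] — both call for a reduction, and with no lookahead the parser cannot choose between them.

Augment with S' → S and build the canonical LR(0) collection (I0 = CLOSURE({[S' → . S]}), then GOTO on every symbol after a dot until no new states appear). It has 21 states:
  I0: { [F → . F b], [F → . X C )], [F → . d], [S → . F b], [S → . n], [S' → . S], [X → . d n F], [X → . d] }  — shift
  I1: { [F → F . b], [S → F . b] }  — shift
  I2: { [S' → S .] }  — accept
  I3: { [C → . F b X], [C → . X S F], [F → . F b], [F → . X C )], [F → . d], [F → X . C )], [X → . d n F], [X → . d] }  — shift
  I4: { [F → d .], [X → d . n F], [X → d .] }  — shift, 2 reduces
  I5: { [S → n .] }  — reduce
  I6: { [F → . F b], [F → . X C )], [F → . d], [X → . d n F], [X → . d], [X → d n . F] }  — shift
  I7: { [F → F . b], [X → d n F .] }  — shift, reduce
  I8: { [F → F b .] }  — reduce
  I9: { [F → X C . )] }  — shift
  I10: { [C → F . b X], [F → F . b] }  — shift
  I11: { [C → . F b X], [C → . X S F], [C → X . S F], [F → . F b], [F → . X C )], [F → . d], [F → X . C )], [S → . F b], [S → . n], [X → . d n F], [X → . d] }  — shift
  I12: { [C → F . b X], [F → F . b], [S → F . b] }  — shift
  I13: { [C → X S . F], [F → . F b], [F → . X C )], [F → . d], [X → . d n F], [X → . d] }  — shift
  I14: { [C → X S F .], [F → F . b] }  — shift, reduce
  I15: { [C → F b . X], [F → F b .], [S → F b .], [X → . d n F], [X → . d] }  — shift, 2 reduces
  I16: { [C → F b X .] }  — reduce
  I17: { [X → d . n F], [X → d .] }  — shift, reduce
  I18: { [C → F b . X], [F → F b .], [X → . d n F], [X → . d] }  — shift, reduce
  I19: { [F → X C ) .] }  — reduce
  I20: { [F → F b .], [S → F b .] }  — 2 reduces

I4 contains complete items [F → d .], [X → d .] — reduce-reduce conflict.
I15 contains complete items [F → F b .], [S → F b .] — reduce-reduce conflict.
I20 contains complete items [F → F b .], [S → F b .] — reduce-reduce conflict.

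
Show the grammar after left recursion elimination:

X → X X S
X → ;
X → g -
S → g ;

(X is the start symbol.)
X is directly left-recursive. The standard transformation for
  A → A α₁ | ... | A α_m | β₁ | ... | β_n
is
  A  → β₁ A' | ... | β_n A'
  A' → α₁ A' | ... | α_m A' | ε

X → ; becomes X → ; X'
X → g - becomes X → g - X'
X → X X S becomes X' → X S X'
Add X' → ε

Productions for other non-terminals are unchanged:
  S → g ;

Resulting grammar:
X → ; X'
X → g - X'
X' → X S X'
X' → ε
S → g ;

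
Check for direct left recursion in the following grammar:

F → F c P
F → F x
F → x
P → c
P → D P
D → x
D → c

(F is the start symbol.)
Yes, F is left-recursive

F → F c P: LEFT RECURSIVE (starts with F)
F → F x: LEFT RECURSIVE (starts with F)
F → x: starts with x
P → c: starts with c
P → D P: starts with D
D → x: starts with x
D → c: starts with c

The grammar has direct left recursion on: F.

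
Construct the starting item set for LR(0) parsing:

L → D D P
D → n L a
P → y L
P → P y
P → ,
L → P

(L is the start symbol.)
First, augment the grammar with L' → L
I₀ = CLOSURE({ [L' → . L] }):
  [L' → . L] has the dot before L: add [L → . D D P], [L → . P]
  [L → . D D P] has the dot before D: add [D → . n L a]
  [L → . P] has the dot before P: add [P → . y L], [P → . P y], [P → . ,]
No further items can be added.

I₀ = { [D → . n L a], [L → . D D P], [L → . P], [L' → . L], [P → . ,], [P → . P y], [P → . y L] }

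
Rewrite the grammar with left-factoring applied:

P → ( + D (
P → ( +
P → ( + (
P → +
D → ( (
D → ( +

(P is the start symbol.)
Left-factoring transforms A → αβ₁ | αβ₂ into A → αA' and A' → β₁ | β₂
(α is the longest common prefix among the alternatives). Repeat until
no nonterminal has two alternatives with a common prefix.

Round 1: P has alternatives sharing prefix '( +'. Introduce P': P → ( + P'
  Add: P' → D (
  Add: P' → ε
  Add: P' → (

Round 2: D has alternatives sharing prefix '('. Introduce D': D → ( D'
  Add: D' → (
  Add: D' → +

No remaining common prefixes — done.

Resulting grammar:
P → ( + P'
P' → D (
P' → ε
P' → (
P → +
D → ( D'
D' → (
D' → +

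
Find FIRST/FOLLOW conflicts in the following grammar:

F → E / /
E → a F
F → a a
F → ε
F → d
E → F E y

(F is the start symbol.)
Nullable non-terminals: F.
FIRST sets used below: FIRST(E) = { 'a', 'd' }

F: nullable alternative(s) F → ε; FOLLOW(F) = { $, '/', 'a', 'd', 'y' }
  F → E / /: FIRST \ {ε} = { 'a', 'd' } — overlaps FOLLOW(F) on { 'a', 'd' }: CONFLICT
  F → a a: FIRST \ {ε} = { 'a' } — overlaps FOLLOW(F) on { 'a' }: CONFLICT
  F → ε: FIRST \ {ε} = { } — this is the only nullable alternative, skip
  F → d: FIRST \ {ε} = { 'd' } — overlaps FOLLOW(F) on { 'd' }: CONFLICT

E has no nullable alternative, so no FIRST/FOLLOW check is needed there.

So the grammar has 3 FIRST/FOLLOW conflicts (marked CONFLICT above).

Answer: Yes. F → E '/' '/' with FOLLOW(F) on { 'a', 'd' }; F → a a with FOLLOW(F) on { 'a' }; F → d with FOLLOW(F) on { 'd' }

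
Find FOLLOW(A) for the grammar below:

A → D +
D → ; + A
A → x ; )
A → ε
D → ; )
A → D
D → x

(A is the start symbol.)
To compute FOLLOW(A), find every occurrence of A on a right-hand side N → α A β: add FIRST(β) \ {ε}, and if β is empty or nullable also add FOLLOW(N). Iterate to a fixed point.

A is the start symbol, so $ ∈ FOLLOW(A).
In D → ; + A: A is at the end, add FOLLOW(D)

The FOLLOW sets referred to above (computed the same way, to a fixed point):
  FOLLOW(D) = { $, '+' }

Taking the union: FOLLOW(A) = { $, '+' }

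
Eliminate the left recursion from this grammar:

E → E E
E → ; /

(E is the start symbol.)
E → ; / E'
E' → E E'
E' → ε

E is directly left-recursive. The standard transformation for
  A → A α₁ | ... | A α_m | β₁ | ... | β_n
is
  A  → β₁ A' | ... | β_n A'
  A' → α₁ A' | ... | α_m A' | ε

E → ; / becomes E → ; / E'
E → E E becomes E' → E E'
Add E' → ε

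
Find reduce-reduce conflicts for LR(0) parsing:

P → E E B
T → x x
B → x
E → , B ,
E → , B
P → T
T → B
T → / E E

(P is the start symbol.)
No reduce-reduce conflicts

A reduce-reduce conflict occurs when an LR(0) state has two complete items [A → α .] and [B → β .] — both call for a reduction, and with no lookahead the parser cannot choose between them.

Augment with P' → P and build the canonical LR(0) collection (I0 = CLOSURE({[P' → . P]}), then GOTO on every symbol after a dot until no new states appear). It has 16 states:
  I0: { [B → . x], [E → . , B ,], [E → . , B], [P → . E E B], [P → . T], [P' → . P], [T → . / E E], [T → . B], [T → . x x] }  — shift
  I1: { [B → . x], [E → , . B ,], [E → , . B] }  — shift
  I2: { [E → . , B ,], [E → . , B], [T → / . E E] }  — shift
  I3: { [T → B .] }  — reduce
  I4: { [E → . , B ,], [E → . , B], [P → E . E B] }  — shift
  I5: { [P' → P .] }  — accept
  I6: { [P → T .] }  — reduce
  I7: { [B → x .], [T → x . x] }  — shift, reduce
  I8: { [T → x x .] }  — reduce
  I9: { [B → . x], [P → E E . B] }  — shift
  I10: { [P → E E B .] }  — reduce
  I11: { [B → x .] }  — reduce
  I12: { [E → . , B ,], [E → . , B], [T → / E . E] }  — shift
  I13: { [T → / E E .] }  — reduce
  I14: { [E → , B . ,], [E → , B .] }  — shift, reduce
  I15: { [E → , B , .] }  — reduce

No state contains more than one complete item.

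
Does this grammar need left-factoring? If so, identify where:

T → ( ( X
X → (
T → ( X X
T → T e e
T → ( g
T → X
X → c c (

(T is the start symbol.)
Yes, T has productions with common prefix '('

Left-factoring is needed when two productions for the same non-terminal
share a common prefix on the right-hand side.

Productions for T:
  T → ( ( X
  T → ( X X
  T → T e e
  T → ( g
  T → X
Productions for X:
  X → (
  X → c c (

Found common prefix '(' in productions for T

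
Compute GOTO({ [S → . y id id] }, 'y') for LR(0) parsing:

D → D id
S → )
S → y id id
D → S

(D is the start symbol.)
{ [S → y . id id] }

GOTO(I, 'y') = CLOSURE({ [A → αX.β] : [A → α.Xβ] ∈ I, X = 'y' })

Items with dot before 'y', with the dot advanced:
  [S → . y id id] → [S → y . id id]
Closure adds nothing (no advanced item has the dot before a non-terminal).

GOTO = { [S → y . id id] }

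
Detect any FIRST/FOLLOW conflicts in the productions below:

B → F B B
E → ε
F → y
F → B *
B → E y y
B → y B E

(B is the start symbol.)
A FIRST/FOLLOW conflict occurs when a non-terminal N has a nullable alternative N → β (β ⇒* ε) and another alternative N → α with FIRST(α) ∩ FOLLOW(N) ≠ ∅: on such a lookahead the parser cannot decide between expanding α and letting N vanish via β.

Nullable non-terminals: E.
E has a nullable alternative but only one production, so nothing to check.

B, F have no nullable alternative, so no FIRST/FOLLOW check is needed there.

No FIRST/FOLLOW conflicts found.

Answer: No FIRST/FOLLOW conflicts.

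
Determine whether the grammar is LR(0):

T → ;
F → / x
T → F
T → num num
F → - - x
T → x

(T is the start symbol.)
Yes, the grammar is LR(0)

Augment with T' → T and build the canonical LR(0) collection (I0 = CLOSURE({[T' → . T]}), then GOTO on every symbol after a dot until no new states appear). It has 12 states:
  I0: { [F → . - - x], [F → . / x], [T → . ;], [T → . F], [T → . num num], [T → . x], [T' → . T] }  — shift
  I1: { [F → - . - x] }  — shift
  I2: { [F → / . x] }  — shift
  I3: { [T → ; .] }  — reduce
  I4: { [T → F .] }  — reduce
  I5: { [T' → T .] }  — accept
  I6: { [T → num . num] }  — shift
  I7: { [T → x .] }  — reduce
  I8: { [T → num num .] }  — reduce
  I9: { [F → / x .] }  — reduce
  I10: { [F → - - . x] }  — shift
  I11: { [F → - - x .] }  — reduce

Every state is either a pure shift/goto state or contains exactly one complete item and nothing to shift — no conflicts. The grammar is LR(0).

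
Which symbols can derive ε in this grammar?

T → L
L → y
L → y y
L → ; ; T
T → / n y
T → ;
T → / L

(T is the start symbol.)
None

A non-terminal is nullable if it can derive ε (the empty string): either it has an ε-production, or it has a production whose right-hand side consists entirely of nullable non-terminals.

There are no ε-productions, so no non-terminal can derive ε.
No non-terminals are nullable.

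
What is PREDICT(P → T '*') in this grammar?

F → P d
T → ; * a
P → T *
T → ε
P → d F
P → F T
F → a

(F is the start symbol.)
{ '*', ';' }

PREDICT(P → T '*') = (FIRST(RHS) \ {ε}) ∪ (FOLLOW(P) if ε ∈ FIRST(RHS), i.e. RHS ⇒* ε)
FIRST(T) = { ';', ε }
FIRST(T '*') = { '*', ';' }
ε ∉ FIRST(T '*'), so FOLLOW(P) is not added.
PREDICT(P → T '*') = { '*', ';' }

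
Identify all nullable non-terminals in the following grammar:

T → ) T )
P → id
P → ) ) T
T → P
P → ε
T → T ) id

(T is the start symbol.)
{ 'P', 'T' }

ε-productions: P → ε
So P is immediately nullable.
T → P: every symbol on the right is nullable, so T is nullable too.
Every non-terminal is now nullable.
Nullable = { 'P', 'T' }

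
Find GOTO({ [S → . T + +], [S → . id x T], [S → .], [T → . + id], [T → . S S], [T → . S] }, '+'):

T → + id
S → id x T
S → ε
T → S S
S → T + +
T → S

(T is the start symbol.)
{ [T → + . id] }

GOTO(I, '+') = CLOSURE({ [A → αX.β] : [A → α.Xβ] ∈ I, X = '+' })

Items with dot before '+', with the dot advanced:
  [T → . + id] → [T → + . id]
Closure adds nothing (no advanced item has the dot before a non-terminal).

GOTO = { [T → + . id] }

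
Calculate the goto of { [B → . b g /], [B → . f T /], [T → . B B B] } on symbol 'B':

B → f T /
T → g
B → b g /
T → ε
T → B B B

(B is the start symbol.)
GOTO(I, 'B') = CLOSURE({ [A → αX.β] : [A → α.Xβ] ∈ I, X = 'B' })

Items with dot before 'B', with the dot advanced:
  [T → . B B B] → [T → B . B B]
Closure of the advanced items:
  [T → B . B B] has the dot before B: add [B → . f T /], [B → . b g /]

GOTO = { [B → . b g /], [B → . f T /], [T → B . B B] }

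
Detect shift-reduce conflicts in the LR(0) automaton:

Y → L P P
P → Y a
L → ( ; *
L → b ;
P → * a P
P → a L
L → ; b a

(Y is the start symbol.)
A shift-reduce conflict occurs when an LR(0) state has both:
  - a complete (reduce) item [A → α .] (dot at the end), and
  - a shift item [B → β . c γ] (dot before a terminal).

Augment with Y' → Y and build the canonical LR(0) collection (I0 = CLOSURE({[Y' → . Y]}), then GOTO on every symbol after a dot until no new states appear). It has 20 states:
  I0: { [L → . ( ; *], [L → . ; b a], [L → . b ;], [Y → . L P P], [Y' → . Y] }  — shift
  I1: { [L → ( . ; *] }  — shift
  I2: { [L → ; . b a] }  — shift
  I3: { [L → . ( ; *], [L → . ; b a], [L → . b ;], [P → . * a P], [P → . Y a], [P → . a L], [Y → . L P P], [Y → L . P P] }  — shift
  I4: { [Y' → Y .] }  — accept
  I5: { [L → b . ;] }  — shift
  I6: { [L → b ; .] }  — reduce
  I7: { [P → * . a P] }  — shift
  I8: { [L → . ( ; *], [L → . ; b a], [L → . b ;], [P → . * a P], [P → . Y a], [P → . a L], [Y → . L P P], [Y → L P . P] }  — shift
  I9: { [P → Y . a] }  — shift
  I10: { [L → . ( ; *], [L → . ; b a], [L → . b ;], [P → a . L] }  — shift
  I11: { [P → a L .] }  — reduce
  I12: { [P → Y a .] }  — reduce
  I13: { [Y → L P P .] }  — reduce
  I14: { [L → . ( ; *], [L → . ; b a], [L → . b ;], [P → * a . P], [P → . * a P], [P → . Y a], [P → . a L], [Y → . L P P] }  — shift
  I15: { [P → * a P .] }  — reduce
  I16: { [L → ; b . a] }  — shift
  I17: { [L → ; b a .] }  — reduce
  I18: { [L → ( ; . *] }  — shift
  I19: { [L → ( ; * .] }  — reduce

No state contains both a complete item and a shift item.

Answer: No shift-reduce conflicts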